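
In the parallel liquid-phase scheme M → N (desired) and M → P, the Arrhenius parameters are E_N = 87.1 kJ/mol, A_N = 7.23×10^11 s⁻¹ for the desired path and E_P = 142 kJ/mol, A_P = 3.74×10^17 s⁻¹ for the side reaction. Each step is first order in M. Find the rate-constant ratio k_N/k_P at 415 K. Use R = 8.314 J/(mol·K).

15.7

Since both paths have the same order in M, the concentration cancels and S_{N/P} = k_N/k_P = (A_N/A_P)·exp[(E_P−E_N)/(RT)].
(E_P−E_N)/(RT) = (142−87.1)×10³/(8.314×415) = 54900/3450 = 15.91.
k_N/k_P = (7.23×10^11/3.74×10^17)·exp(15.91) = 1.933×10^-6 × 8.134×10^6 = 15.7.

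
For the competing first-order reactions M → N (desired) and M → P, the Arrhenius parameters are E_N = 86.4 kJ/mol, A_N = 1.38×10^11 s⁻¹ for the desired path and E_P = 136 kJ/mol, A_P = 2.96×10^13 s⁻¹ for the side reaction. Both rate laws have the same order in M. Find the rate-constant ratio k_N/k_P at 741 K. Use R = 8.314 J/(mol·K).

With equal orders, S_{N/P} = k_N/k_P = (A_N/A_P)·exp[(E_P−E_N)/(RT)].
(E_P−E_N)/(RT) = (136−86.4)×10³/(8.314×741) = 49600/6161 = 8.051.
k_N/k_P = (1.38×10^11/2.96×10^13)·exp(8.051) = 0.004662 × 3137 = 14.6.
Since E_N < E_P, lowering the temperature improves selectivity toward N.

14.6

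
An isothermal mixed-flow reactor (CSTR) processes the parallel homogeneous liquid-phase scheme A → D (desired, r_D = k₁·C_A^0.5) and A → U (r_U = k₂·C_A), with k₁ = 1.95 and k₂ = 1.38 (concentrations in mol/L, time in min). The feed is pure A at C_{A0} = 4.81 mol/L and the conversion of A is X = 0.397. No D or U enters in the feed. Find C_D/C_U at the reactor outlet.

0.830

Exit C_A = C_{A0}(1−X) = 4.81×0.603 = 2.900 mol/L.
In a CSTR the entire volume is at exit conditions, so r_D = 1.95×2.900^0.5 = 3.321 and r_U = 1.38×2.900 = 4.003.
Overall selectivity = C_D/C_U = r_Dτ/(r_Uτ) = r_D/r_U = 0.830.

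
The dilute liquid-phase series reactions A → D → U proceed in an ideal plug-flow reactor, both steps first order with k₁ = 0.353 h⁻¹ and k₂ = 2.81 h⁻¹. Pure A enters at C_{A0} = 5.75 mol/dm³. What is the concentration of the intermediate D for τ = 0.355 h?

Solving the coupled first-order balances gives C_D(τ) = [k₁/(k₂−k₁)]·C_{A0}·(e^(−k₁τ) − e^(−k₂τ)).
e^(−k₁τ) = e^(−0.353×0.355) = e^(−0.1253) = 0.8822; e^(−k₂τ) = e^(−0.9975) = 0.3688.
C_D = 0.353×5.75/(2.81−0.353) × (0.8822−0.3688) = 0.8261×0.5134 = 0.4242 mol/dm³.

0.424 mol/dm³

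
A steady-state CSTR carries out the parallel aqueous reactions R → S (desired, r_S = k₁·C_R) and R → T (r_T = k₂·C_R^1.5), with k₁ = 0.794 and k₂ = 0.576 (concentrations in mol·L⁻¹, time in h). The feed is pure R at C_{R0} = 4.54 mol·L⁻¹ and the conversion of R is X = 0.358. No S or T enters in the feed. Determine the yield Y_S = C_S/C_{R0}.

Exit C_R = C_{R0}(1−X) = 4.54×0.642 = 2.915 mol·L⁻¹.
A CSTR operates uniformly at the exit composition, giving r_S = 2.314 and r_T = 2.866 (each k·C_R^n at C_R = 2.915).
Fraction of consumed R going to S: r_S/(r_S+r_T) = 0.4467.
C_S = 0.4467·C_{R0}·X = 0.4467×4.54×0.358 = 0.726 mol·L⁻¹; Y_S = C_S/C_{R0} = 0.160.

0.160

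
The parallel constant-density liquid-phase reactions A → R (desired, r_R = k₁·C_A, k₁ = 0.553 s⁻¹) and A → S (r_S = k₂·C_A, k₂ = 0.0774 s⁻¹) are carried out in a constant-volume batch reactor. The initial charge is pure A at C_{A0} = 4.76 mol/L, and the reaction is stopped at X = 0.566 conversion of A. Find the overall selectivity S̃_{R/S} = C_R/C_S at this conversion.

7.14

C_A = C_{A0}(1−X) = 2.066 mol/L.
Both paths are first order in A, so the instantaneous fraction to R is constant: dC_R/d(−C_A) = k₁/(k₁+k₂) = 0.8772.
C_R = 0.8772·(C_{A0}−C_A) = 0.8772×2.694 = 2.36 mol/L.
C_S = (C_{A0}−C_A)−C_R = 0.3308 mol/L; S̃_{R/S} = 2.363/0.3308 = 7.14.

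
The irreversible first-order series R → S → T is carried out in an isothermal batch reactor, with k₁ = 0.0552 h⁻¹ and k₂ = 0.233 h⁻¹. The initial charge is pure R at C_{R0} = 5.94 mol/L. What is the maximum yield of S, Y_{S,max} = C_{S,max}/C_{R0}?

0.152

At the optimum, C_{S,max}/C_{R0} = (k₁/k₂)^[k₂/(k₂−k₁)].
= (0.0552/0.233)^(0.233/(0.233−0.0552)) = (0.2369)^(1.310) = 0.1515.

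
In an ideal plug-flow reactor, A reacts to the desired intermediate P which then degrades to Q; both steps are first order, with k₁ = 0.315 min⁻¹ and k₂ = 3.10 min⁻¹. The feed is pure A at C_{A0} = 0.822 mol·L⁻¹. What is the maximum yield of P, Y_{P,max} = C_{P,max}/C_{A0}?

0.0785

At the optimum, C_{P,max}/C_{A0} = (k₁/k₂)^[k₂/(k₂−k₁)].
= (0.315/3.10)^(3.10/(3.10−0.315)) = (0.1016)^(1.113) = 0.07846.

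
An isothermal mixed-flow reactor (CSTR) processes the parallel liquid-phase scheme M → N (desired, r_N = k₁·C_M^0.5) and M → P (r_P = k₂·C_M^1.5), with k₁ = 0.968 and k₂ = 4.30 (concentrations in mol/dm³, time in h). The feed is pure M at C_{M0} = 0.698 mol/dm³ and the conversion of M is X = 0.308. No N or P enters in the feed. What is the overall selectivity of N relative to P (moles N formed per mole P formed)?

Exit C_M = C_{M0}(1−X) = 0.698×0.692 = 0.4830 mol/dm³.
A CSTR operates uniformly at the exit composition, giving r_N = 0.6728 and r_P = 1.443 (each k·C_M^n at C_M = 0.4830).
Overall selectivity = C_N/C_P = r_Nτ/(r_Pτ) = r_N/r_P = 0.466.

0.466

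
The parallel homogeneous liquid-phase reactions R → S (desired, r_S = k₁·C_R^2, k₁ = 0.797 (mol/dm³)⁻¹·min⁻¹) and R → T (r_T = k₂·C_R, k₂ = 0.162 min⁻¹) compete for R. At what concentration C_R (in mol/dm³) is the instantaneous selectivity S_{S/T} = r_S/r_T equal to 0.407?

0.0827 mol/dm³

S_{S/T} = (k₁/k₂)·C_R ⇒ C_R = S·k₂/k₁.
= 0.407×0.162/0.797 = 0.0827 mol/dm³.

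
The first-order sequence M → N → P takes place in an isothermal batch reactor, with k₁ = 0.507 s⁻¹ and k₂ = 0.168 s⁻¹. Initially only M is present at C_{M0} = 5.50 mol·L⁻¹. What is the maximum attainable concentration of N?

3.18 mol·L⁻¹

Evaluating C_N at t_opt = ln(k₂/k₁)/(k₂−k₁) gives C_{N,max}/C_{M0} = (k₁/k₂)^[k₂/(k₂−k₁)].
= (0.507/0.168)^(0.168/(0.168−0.507)) = (3.018)^(-0.4956) = 0.5785.
C_{N,max} = 0.5785×5.50 = 3.18 mol·L⁻¹.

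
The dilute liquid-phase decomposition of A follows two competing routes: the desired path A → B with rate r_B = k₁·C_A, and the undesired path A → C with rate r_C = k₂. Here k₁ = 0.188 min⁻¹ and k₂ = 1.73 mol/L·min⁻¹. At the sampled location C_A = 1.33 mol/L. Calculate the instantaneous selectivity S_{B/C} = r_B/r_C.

S_{B/C} = r_B/r_C = (k₁·C_A)/(k₂) = (k₁/k₂)·C_A.
= (0.188×1.330) / (1.73) = 0.2500/1.730 = 0.145.
Since the desired path is higher order in A, keeping C_A high (PFR or concentrated feed) favours B.

0.145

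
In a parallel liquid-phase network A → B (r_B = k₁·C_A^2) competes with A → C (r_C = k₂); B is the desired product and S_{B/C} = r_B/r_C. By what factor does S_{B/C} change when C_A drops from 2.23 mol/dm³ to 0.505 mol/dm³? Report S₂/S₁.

S_{B/C} = (k₁/k₂)·C_A^2, so S₂/S₁ = (C_{A,2}/C_{A,1})^2.
= (0.505/2.23)^2 = (0.2265)^2 = 0.0513.

0.0513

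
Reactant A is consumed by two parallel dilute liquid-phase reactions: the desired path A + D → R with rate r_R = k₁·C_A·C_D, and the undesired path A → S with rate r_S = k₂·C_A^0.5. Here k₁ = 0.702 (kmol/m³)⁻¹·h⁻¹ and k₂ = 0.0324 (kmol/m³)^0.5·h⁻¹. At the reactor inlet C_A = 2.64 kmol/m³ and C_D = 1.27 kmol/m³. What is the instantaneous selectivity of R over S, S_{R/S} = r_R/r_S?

S_{R/S} = r_R/r_S = (k₁·C_A·C_D)/(k₂·C_A^0.5) = (k₁/k₂)·C_A^0.5·C_D.
= (0.702×2.640×1.270) / (0.0324×2.640^0.5) = 2.354/0.05264 = 44.7.
Since the desired path is higher order in A, keeping C_A high (PFR or concentrated feed) favours R.

44.7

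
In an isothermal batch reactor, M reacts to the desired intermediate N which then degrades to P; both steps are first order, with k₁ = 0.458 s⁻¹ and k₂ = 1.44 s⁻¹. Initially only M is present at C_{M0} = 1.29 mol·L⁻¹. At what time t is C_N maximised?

The intermediate peaks when r₁ = r₂, i.e. k₁e^(−k₁t) = k₂e^(−k₂t), giving t_opt = ln(k₂/k₁)/(k₂−k₁).
= ln(1.44/0.458)/(1.44−0.458) = ln(3.144)/0.9820 = 1.146/0.9820 = 1.17 s.

1.17 s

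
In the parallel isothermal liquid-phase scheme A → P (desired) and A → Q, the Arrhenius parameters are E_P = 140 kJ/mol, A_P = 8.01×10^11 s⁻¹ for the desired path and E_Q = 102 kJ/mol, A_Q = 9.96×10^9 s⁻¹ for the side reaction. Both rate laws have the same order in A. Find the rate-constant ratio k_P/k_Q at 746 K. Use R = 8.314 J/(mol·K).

With equal orders, S_{P/Q} = k_P/k_Q = (A_P/A_Q)·exp[(E_Q−E_P)/(RT)].
(E_Q−E_P)/(RT) = (102−140)×10³/(8.314×746) = -38000/6202 = -6.127.
k_P/k_Q = (8.01×10^11/9.96×10^9)·exp(-6.127) = 80.42 × 0.002184 = 0.176.
Since E_P > E_Q, raising the temperature improves selectivity toward P.

0.176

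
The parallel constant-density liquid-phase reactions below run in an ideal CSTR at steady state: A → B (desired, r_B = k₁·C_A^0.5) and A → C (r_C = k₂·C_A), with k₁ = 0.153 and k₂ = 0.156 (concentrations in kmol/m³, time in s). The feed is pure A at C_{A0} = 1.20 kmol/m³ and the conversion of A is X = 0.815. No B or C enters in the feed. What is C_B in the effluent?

0.661 kmol/m³

Exit C_A = C_{A0}(1−X) = 1.20×0.185 = 0.2220 kmol/m³.
A CSTR operates uniformly at the exit composition, giving r_B = 0.07209 and r_C = 0.03463 (each k·C_A^n at C_A = 0.2220).
Fraction of consumed A going to B: r_B/(r_B+r_C) = 0.6755.
C_B = 0.6755·C_{A0}·X = 0.6755×1.20×0.815 = 0.661 kmol/m³.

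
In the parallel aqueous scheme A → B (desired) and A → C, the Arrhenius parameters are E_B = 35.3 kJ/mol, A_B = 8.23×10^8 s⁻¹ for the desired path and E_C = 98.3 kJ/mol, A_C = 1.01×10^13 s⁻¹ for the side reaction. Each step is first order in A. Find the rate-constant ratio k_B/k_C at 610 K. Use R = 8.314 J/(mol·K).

k_B/k_C = (A_B/A_C)·exp[−(E_B−E_C)/(RT)] = (A_B/A_C)·exp[(E_C−E_B)/(RT)].
(E_C−E_B)/(RT) = (98.3−35.3)×10³/(8.314×610) = 63000/5072 = 12.42.
k_B/k_C = (8.23×10^8/1.01×10^13)·exp(12.42) = 8.149×10^-5 × 2.483×10^5 = 20.2.

20.2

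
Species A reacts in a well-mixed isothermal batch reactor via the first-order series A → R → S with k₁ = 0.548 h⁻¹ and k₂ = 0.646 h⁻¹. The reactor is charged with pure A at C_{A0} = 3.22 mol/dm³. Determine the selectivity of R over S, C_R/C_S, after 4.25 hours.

For first-order series with pure A initially, C_R(t) = k₁C_{A0}/(k₂−k₁)·(e^(−k₁t) − e^(−k₂t)).
e^(−k₁t) = e^(−0.548×4.25) = e^(−2.329) = 0.09739; e^(−k₂t) = e^(−2.746) = 0.06422.
C_R = 0.548×3.22/(0.646−0.548) × (0.09739−0.06422) = 18.01×0.03318 = 0.5974 mol/dm³.
C_A = C_{A0}e^(−k₁t) = 0.3136 mol/dm³, so C_S = C_{A0}−C_A−C_R = 2.309 mol/dm³; C_R/C_S = 0.259.

0.259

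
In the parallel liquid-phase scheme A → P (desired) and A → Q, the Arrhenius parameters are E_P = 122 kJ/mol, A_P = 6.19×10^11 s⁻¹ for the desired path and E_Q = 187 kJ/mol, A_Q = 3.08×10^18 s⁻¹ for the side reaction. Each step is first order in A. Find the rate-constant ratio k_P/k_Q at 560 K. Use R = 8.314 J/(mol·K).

With equal orders, S_{P/Q} = k_P/k_Q = (A_P/A_Q)·exp[(E_Q−E_P)/(RT)].
(E_Q−E_P)/(RT) = (187−122)×10³/(8.314×560) = 65000/4656 = 13.96.
k_P/k_Q = (6.19×10^11/3.08×10^18)·exp(13.96) = 2.010×10^-7 × 1.157×10^6 = 0.232.
Since E_P < E_Q, lowering the temperature improves selectivity toward P.

0.232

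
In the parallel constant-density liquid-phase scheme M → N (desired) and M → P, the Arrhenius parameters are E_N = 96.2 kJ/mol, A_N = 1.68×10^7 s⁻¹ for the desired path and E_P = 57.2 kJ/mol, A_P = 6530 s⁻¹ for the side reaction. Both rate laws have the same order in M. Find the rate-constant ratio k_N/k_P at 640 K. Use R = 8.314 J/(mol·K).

Since both paths have the same order in M, the concentration cancels and S_{N/P} = k_N/k_P = (A_N/A_P)·exp[(E_P−E_N)/(RT)].
(E_P−E_N)/(RT) = (57.2−96.2)×10³/(8.314×640) = -39000/5321 = -7.330.
k_N/k_P = (1.68×10^7/6530)·exp(-7.330) = 2573 × 6.559×10^-4 = 1.69.
Since E_N > E_P, raising the temperature improves selectivity toward N.

1.69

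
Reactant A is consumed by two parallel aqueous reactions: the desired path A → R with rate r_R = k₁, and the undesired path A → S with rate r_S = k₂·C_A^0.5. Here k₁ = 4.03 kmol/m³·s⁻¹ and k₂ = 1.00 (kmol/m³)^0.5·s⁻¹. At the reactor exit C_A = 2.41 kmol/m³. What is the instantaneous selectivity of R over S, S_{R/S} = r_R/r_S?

S_{R/S} = r_R/r_S = (k₁)/(k₂·C_A^0.5) = (k₁/k₂)·C_A^-0.5.
= (4.03) / (1.00×2.410^0.5) = 4.030/1.552 = 2.60.
The undesired path is higher order in A, so low C_A (CSTR or dilute feed) favours R.

2.60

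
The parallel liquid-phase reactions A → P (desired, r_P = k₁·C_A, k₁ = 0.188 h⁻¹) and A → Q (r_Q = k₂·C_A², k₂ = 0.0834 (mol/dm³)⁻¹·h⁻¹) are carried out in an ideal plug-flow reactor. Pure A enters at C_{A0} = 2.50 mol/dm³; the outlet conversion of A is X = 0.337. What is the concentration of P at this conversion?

0.440 mol/dm³

C_A = C_{A0}(1−X) = 1.658 mol/dm³.
Along a PFR/batch, dC_P/dC_A = −r_P/(r_P+r_Q) = −k₁/(k₁+k₂·C_A).
Integrating from C_{A0} to C_A: C_P = (0.188/0.0834)·ln[(0.188+0.0834·2.50)/(0.188+0.0834·1.66)] = 2.254·ln(0.3965/0.3262) = 0.4397 mol/dm³.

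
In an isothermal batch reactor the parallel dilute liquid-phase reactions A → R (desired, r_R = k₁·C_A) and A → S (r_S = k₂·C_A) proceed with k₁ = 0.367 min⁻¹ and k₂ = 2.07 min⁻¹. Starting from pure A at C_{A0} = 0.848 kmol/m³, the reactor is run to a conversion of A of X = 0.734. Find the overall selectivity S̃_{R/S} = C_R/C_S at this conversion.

0.177

C_A = C_{A0}(1−X) = 0.2256 kmol/m³.
Both paths are first order in A, so the instantaneous fraction to R is constant: dC_R/d(−C_A) = k₁/(k₁+k₂) = 0.1506.
C_R = 0.1506·(C_{A0}−C_A) = 0.1506×0.6224 = 0.0937 kmol/m³.
C_S = (C_{A0}−C_A)−C_R = 0.5287 kmol/m³; S̃_{R/S} = 0.09374/0.5287 = 0.177.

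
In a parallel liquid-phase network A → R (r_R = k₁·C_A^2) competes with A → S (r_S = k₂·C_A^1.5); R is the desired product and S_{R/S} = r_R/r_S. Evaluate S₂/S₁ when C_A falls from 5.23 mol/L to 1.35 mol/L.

S_{R/S} = (k₁/k₂)·C_A^0.5, so S₂/S₁ = (C_{A,2}/C_{A,1})^0.5.
= (1.35/5.23)^0.5 = (0.2581)^0.5 = 0.508.

0.508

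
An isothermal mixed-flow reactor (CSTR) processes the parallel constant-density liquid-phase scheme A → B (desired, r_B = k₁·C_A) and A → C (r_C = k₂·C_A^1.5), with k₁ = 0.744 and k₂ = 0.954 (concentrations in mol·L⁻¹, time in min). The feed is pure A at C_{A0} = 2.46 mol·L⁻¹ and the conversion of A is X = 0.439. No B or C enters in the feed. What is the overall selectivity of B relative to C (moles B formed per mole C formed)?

Exit C_A = C_{A0}(1−X) = 2.46×0.561 = 1.380 mol·L⁻¹.
A CSTR operates uniformly at the exit composition, giving r_B = 1.027 and r_C = 1.547 (each k·C_A^n at C_A = 1.380).
Overall selectivity = C_B/C_C = r_Bτ/(r_Cτ) = r_B/r_C = 0.664.

0.664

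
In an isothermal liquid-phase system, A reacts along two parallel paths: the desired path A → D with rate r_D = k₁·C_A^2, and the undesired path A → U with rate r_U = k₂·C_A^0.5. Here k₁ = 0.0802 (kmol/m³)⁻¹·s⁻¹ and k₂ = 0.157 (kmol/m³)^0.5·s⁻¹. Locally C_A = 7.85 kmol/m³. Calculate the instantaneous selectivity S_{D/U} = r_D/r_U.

S_{D/U} = r_D/r_U = (k₁·C_A^2)/(k₂·C_A^0.5) = (k₁/k₂)·C_A^1.5.
= (0.0802×7.850^2) / (0.157×7.850^0.5) = 4.942/0.4399 = 11.2.
Since the desired path is higher order in A, keeping C_A high (PFR or concentrated feed) favours D.

11.2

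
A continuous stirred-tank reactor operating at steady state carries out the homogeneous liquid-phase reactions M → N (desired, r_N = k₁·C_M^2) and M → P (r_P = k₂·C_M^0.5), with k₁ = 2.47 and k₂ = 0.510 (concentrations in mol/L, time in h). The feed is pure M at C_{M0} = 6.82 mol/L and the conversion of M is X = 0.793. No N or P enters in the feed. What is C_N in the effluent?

4.82 mol/L

Exit C_M = C_{M0}(1−X) = 6.82×0.207 = 1.412 mol/L.
A CSTR operates uniformly at the exit composition, giving r_N = 4.923 and r_P = 0.6060 (each k·C_M^n at C_M = 1.412).
Fraction of consumed M going to N: r_N/(r_N+r_P) = 0.8904.
C_N = 0.8904·C_{M0}·X = 0.8904×6.82×0.793 = 4.82 mol/L.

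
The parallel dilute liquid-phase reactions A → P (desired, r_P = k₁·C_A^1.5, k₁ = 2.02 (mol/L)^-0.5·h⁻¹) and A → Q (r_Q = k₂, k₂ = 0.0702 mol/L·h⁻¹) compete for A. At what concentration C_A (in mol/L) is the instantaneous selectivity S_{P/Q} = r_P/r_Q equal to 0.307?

S_{P/Q} = (k₁/k₂)·C_A^1.5 ⇒ C_A = (S·k₂/k₁)^(1/1.5).
= (0.307×0.0702/2.02)^(0.6667) = (0.01067)^(0.6667) = 0.0485 mol/L.

0.0485 mol/L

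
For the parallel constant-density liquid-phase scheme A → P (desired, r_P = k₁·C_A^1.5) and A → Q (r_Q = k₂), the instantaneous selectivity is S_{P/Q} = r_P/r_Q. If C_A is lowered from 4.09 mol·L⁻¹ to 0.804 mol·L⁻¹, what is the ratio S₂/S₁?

S_{P/Q} = (k₁/k₂)·C_A^1.5, so S₂/S₁ = (C_{A,2}/C_{A,1})^1.5.
= (0.804/4.09)^1.5 = (0.1966)^1.5 = 0.0872.

0.0872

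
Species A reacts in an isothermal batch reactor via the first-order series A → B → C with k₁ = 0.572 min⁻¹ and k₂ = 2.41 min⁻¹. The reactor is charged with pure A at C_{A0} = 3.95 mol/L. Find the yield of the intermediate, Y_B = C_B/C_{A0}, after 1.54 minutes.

0.121

Solving the coupled first-order balances gives C_B(t) = [k₁/(k₂−k₁)]·C_{A0}·(e^(−k₁t) − e^(−k₂t)).
e^(−k₁t) = e^(−0.572×1.54) = e^(−0.8809) = 0.4144; e^(−k₂t) = e^(−3.711) = 0.02444.
C_B = 0.572×3.95/(2.41−0.572) × (0.4144−0.02444) = 1.229×0.3900 = 0.4794 mol/L.
Y_B = C_B/C_{A0} = 0.4794/3.95 = 0.121.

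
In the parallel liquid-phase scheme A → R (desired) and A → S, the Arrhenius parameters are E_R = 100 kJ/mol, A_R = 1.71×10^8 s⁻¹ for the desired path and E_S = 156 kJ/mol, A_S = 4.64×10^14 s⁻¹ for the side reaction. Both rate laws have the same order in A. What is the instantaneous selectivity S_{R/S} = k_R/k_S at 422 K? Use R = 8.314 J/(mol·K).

3.15

With equal orders, S_{R/S} = k_R/k_S = (A_R/A_S)·exp[(E_S−E_R)/(RT)].
(E_S−E_R)/(RT) = (156−100)×10³/(8.314×422) = 56000/3509 = 15.96.
k_R/k_S = (1.71×10^8/4.64×10^14)·exp(15.96) = 3.685×10^-7 × 8.548×10^6 = 3.15.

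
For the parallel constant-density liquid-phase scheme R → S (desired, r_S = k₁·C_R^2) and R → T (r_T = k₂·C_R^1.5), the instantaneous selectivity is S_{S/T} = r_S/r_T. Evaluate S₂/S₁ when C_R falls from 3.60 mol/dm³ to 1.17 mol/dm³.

0.570

S_{S/T} = (k₁/k₂)·C_R^0.5, so S₂/S₁ = (C_{R,2}/C_{R,1})^0.5.
= (1.17/3.60)^0.5 = (0.3250)^0.5 = 0.570.
Selectivity toward S falls as C_R falls — high-concentration operation is favoured.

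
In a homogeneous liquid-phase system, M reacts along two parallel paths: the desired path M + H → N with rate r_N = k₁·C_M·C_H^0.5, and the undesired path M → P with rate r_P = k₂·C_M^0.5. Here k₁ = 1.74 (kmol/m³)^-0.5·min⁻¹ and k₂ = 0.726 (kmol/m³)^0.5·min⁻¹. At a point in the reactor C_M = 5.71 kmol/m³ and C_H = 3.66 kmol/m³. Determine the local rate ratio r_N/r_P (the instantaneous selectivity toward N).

11.0

S_{N/P} = r_N/r_P = (k₁·C_M·C_H^0.5)/(k₂·C_M^0.5) = (k₁/k₂)·C_M^0.5·C_H^0.5.
= (1.74×5.710×3.660^0.5) / (0.726×5.710^0.5) = 19.01/1.735 = 11.0.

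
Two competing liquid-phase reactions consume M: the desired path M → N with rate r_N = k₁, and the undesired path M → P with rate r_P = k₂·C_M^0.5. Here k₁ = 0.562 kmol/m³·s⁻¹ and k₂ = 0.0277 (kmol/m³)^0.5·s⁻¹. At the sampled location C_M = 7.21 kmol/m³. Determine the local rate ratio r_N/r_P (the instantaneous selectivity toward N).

7.56

S_{N/P} = r_N/r_P = (k₁)/(k₂·C_M^0.5) = (k₁/k₂)·C_M^-0.5.
= (0.562) / (0.0277×7.210^0.5) = 0.5620/0.07438 = 7.56.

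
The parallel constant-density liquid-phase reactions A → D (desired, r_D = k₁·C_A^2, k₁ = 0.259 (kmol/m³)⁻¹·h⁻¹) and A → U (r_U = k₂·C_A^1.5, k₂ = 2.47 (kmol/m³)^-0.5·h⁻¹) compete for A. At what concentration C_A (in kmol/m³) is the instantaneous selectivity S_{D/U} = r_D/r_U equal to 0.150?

S_{D/U} = (k₁/k₂)·C_A^0.5 ⇒ C_A = (S·k₂/k₁)^(2).
= (0.150×2.47/0.259)^(2) = (1.431)^(2) = 2.05 kmol/m³.

2.05 kmol/m³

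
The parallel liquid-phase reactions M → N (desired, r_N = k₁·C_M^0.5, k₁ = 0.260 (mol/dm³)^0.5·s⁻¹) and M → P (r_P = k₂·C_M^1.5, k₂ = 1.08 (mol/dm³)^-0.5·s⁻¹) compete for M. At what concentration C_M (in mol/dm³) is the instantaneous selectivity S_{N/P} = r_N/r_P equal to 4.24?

0.0568 mol/dm³

S_{N/P} = (k₁/k₂)·C_M⁻¹ ⇒ C_M = (S·k₂/k₁)^(-1).
= (4.24×1.08/0.260)^(-1) = (17.61)^(-1) = 0.0568 mol/dm³.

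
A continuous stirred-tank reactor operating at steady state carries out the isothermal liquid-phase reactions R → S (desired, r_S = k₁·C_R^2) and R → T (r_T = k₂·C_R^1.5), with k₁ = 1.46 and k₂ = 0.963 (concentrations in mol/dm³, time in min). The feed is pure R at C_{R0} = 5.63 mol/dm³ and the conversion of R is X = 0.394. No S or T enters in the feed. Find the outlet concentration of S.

Exit C_R = C_{R0}(1−X) = 5.63×0.606 = 3.412 mol/dm³.
A CSTR operates uniformly at the exit composition, giving r_S = 16.99 and r_T = 6.069 (each k·C_R^n at C_R = 3.412).
Fraction of consumed R going to S: r_S/(r_S+r_T) = 0.7369.
C_S = 0.7369·C_{R0}·X = 0.7369×5.63×0.394 = 1.63 mol/dm³.

1.63 mol/dm³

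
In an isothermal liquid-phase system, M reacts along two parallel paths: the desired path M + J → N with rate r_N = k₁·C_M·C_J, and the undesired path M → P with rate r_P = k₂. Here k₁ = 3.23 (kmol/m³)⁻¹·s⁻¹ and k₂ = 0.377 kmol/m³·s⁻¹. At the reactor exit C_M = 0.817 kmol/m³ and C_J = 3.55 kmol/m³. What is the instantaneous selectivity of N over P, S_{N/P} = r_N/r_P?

24.8

S_{N/P} = r_N/r_P = (k₁·C_M·C_J)/(k₂) = (k₁/k₂)·C_M·C_J.
= (3.23×0.8170×3.550) / (0.377) = 9.368/0.3770 = 24.8.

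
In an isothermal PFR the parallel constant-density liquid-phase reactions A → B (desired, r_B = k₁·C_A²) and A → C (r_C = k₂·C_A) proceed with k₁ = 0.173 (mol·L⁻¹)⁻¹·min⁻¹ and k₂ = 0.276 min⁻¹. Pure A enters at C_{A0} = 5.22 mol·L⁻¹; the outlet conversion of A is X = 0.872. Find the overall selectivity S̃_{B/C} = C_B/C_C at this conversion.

C_A = C_{A0}(1−X) = 0.6682 mol·L⁻¹.
Along a PFR/batch, dC_C/dC_A = −r_C/(r_B+r_C) = −k₂/(k₂+k₁·C_A).
Integrating from C_{A0} to C_A: C_C = (0.276/0.173)·ln[(0.276+0.173·5.22)/(0.276+0.173·0.668)] = 1.595·ln(1.179/0.3916) = 1.759 mol·L⁻¹.
Then C_B = (C_{A0}−C_A) − C_C = 4.552 − 1.759 = 2.793 mol·L⁻¹.
S̃_{B/C} = C_B/C_C = 2.793/1.759 = 1.59.

1.59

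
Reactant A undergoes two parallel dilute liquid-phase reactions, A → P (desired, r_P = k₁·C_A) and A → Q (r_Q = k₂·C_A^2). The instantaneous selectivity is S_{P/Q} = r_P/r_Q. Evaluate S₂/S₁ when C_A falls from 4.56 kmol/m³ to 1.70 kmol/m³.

2.68

S_{P/Q} = (k₁/k₂)·C_A⁻¹, so S₂/S₁ = (C_{A,2}/C_{A,1})⁻¹.
= 4.56/1.70 = 2.68.
Selectivity toward P rises as C_A falls — low-concentration operation is favoured.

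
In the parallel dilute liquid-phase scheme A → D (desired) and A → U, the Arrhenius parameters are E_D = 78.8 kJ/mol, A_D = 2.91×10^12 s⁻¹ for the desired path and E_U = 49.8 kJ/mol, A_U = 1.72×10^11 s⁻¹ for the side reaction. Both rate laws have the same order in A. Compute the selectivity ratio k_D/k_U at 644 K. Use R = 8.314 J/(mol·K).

k_D/k_U = (A_D/A_U)·exp[−(E_D−E_U)/(RT)] = (A_D/A_U)·exp[(E_U−E_D)/(RT)].
(E_U−E_D)/(RT) = (49.8−78.8)×10³/(8.314×644) = -29000/5354 = -5.416.
k_D/k_U = (2.91×10^12/1.72×10^11)·exp(-5.416) = 16.92 × 0.004444 = 0.0752.
Since E_D > E_U, raising the temperature improves selectivity toward D.

0.0752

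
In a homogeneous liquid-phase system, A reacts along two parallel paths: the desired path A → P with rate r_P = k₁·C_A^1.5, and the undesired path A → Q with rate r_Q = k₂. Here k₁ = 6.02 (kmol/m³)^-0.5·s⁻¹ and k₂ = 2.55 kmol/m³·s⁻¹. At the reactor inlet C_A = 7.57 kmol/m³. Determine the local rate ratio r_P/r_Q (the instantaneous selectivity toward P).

49.2

S_{P/Q} = r_P/r_Q = (k₁·C_A^1.5)/(k₂) = (k₁/k₂)·C_A^1.5.
= (6.02×7.570^1.5) / (2.55) = 125.4/2.550 = 49.2.
Since the desired path is higher order in A, keeping C_A high (PFR or concentrated feed) favours P.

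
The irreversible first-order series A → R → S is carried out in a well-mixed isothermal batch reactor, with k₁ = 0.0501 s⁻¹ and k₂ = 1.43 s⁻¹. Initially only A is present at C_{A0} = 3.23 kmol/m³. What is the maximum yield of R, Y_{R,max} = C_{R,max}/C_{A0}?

At the optimum, C_{R,max}/C_{A0} = (k₁/k₂)^[k₂/(k₂−k₁)].
= (0.0501/1.43)^(1.43/(1.43−0.0501)) = (0.03503)^(1.036) = 0.03102.

0.0310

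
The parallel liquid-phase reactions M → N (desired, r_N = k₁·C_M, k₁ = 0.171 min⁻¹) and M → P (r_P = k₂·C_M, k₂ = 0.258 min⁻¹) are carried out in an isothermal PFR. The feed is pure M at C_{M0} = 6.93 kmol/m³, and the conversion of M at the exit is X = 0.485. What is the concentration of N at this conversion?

1.34 kmol/m³

C_M = C_{M0}(1−X) = 3.569 kmol/m³.
Both paths are first order in M, so the instantaneous fraction to N is constant: dC_N/d(−C_M) = k₁/(k₁+k₂) = 0.3986.
C_N = 0.3986·(C_{M0}−C_M) = 0.3986×3.361 = 1.34 kmol/m³.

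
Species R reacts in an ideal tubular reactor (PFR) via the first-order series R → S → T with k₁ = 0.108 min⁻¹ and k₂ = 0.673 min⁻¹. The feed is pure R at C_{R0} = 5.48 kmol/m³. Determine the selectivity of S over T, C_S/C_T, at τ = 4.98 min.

0.337

Solving the coupled first-order balances gives C_S(τ) = [k₁/(k₂−k₁)]·C_{R0}·(e^(−k₁τ) − e^(−k₂τ)).
e^(−k₁τ) = e^(−0.108×4.98) = e^(−0.5378) = 0.5840; e^(−k₂τ) = e^(−3.352) = 0.03503.
C_S = 0.108×5.48/(0.673−0.108) × (0.5840−0.03503) = 1.048×0.5490 = 0.5751 kmol/m³.
C_R = C_{R0}e^(−k₁τ) = 3.200 kmol/m³, so C_T = C_{R0}−C_R−C_S = 1.705 kmol/m³; C_S/C_T = 0.337.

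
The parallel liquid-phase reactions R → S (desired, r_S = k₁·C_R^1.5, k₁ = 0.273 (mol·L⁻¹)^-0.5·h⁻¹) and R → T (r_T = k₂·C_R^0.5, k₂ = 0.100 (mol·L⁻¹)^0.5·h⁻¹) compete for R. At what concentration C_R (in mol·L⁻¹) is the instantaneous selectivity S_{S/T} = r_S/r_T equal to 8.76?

3.21 mol·L⁻¹

S_{S/T} = (k₁/k₂)·C_R ⇒ C_R = S·k₂/k₁.
= 8.76×0.100/0.273 = 3.21 mol·L⁻¹.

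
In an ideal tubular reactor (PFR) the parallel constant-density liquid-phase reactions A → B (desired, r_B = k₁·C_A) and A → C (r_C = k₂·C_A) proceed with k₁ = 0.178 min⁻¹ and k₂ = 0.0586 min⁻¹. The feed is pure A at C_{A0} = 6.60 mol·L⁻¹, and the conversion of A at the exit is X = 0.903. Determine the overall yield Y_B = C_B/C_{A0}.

C_A = C_{A0}(1−X) = 0.6402 mol·L⁻¹.
Both paths are first order in A, so the instantaneous fraction to B is constant: dC_B/d(−C_A) = k₁/(k₁+k₂) = 0.7523.
C_B = 0.7523·(C_{A0}−C_A) = 0.7523×5.960 = 4.48 mol·L⁻¹.
Y_B = C_B/C_{A0} = 4.484/6.60 = 0.679.

0.679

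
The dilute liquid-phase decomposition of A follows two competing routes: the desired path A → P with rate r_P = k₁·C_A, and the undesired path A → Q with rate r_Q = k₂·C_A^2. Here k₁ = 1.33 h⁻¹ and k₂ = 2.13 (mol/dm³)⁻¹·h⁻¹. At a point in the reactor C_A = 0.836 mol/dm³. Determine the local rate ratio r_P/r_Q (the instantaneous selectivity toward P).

0.747

S_{P/Q} = r_P/r_Q = (k₁·C_A)/(k₂·C_A^2) = (k₁/k₂)·C_A⁻¹.
= (1.33×0.8360) / (2.13×0.8360^2) = 1.112/1.489 = 0.747.
The undesired path is higher order in A, so low C_A (CSTR or dilute feed) favours P.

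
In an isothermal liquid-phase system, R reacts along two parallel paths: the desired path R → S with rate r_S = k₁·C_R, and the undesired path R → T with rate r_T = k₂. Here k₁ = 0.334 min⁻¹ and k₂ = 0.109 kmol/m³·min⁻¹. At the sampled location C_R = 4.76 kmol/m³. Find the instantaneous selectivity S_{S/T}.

S_{S/T} = r_S/r_T = (k₁·C_R)/(k₂) = (k₁/k₂)·C_R.
= (0.334×4.760) / (0.109) = 1.590/0.1090 = 14.6.
Since the desired path is higher order in R, keeping C_R high (PFR or concentrated feed) favours S.

14.6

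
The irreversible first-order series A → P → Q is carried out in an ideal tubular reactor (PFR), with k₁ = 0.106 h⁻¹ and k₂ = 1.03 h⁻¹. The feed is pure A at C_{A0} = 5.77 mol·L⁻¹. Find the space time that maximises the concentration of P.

For first-order series the maximum of C_P occurs at τ_opt = ln(k₂/k₁)/(k₂−k₁).
= ln(1.03/0.106)/(1.03−0.106) = ln(9.717)/0.9240 = 2.274/0.9240 = 2.46 h.

2.46 h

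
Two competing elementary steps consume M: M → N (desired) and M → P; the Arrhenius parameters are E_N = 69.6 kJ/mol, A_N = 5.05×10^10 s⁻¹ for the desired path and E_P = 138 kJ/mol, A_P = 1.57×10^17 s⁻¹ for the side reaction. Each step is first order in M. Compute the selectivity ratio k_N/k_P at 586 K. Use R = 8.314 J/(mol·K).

With equal orders, S_{N/P} = k_N/k_P = (A_N/A_P)·exp[(E_P−E_N)/(RT)].
(E_P−E_N)/(RT) = (138−69.6)×10³/(8.314×586) = 68400/4872 = 14.04.
k_N/k_P = (5.05×10^10/1.57×10^17)·exp(14.04) = 3.217×10^-7 × 1.251×10^6 = 0.402.

0.402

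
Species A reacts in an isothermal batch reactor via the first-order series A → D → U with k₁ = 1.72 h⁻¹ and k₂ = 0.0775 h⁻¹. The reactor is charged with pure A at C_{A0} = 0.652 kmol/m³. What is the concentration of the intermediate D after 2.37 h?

0.557 kmol/m³

For first-order series with pure A initially, C_D(t) = k₁C_{A0}/(k₂−k₁)·(e^(−k₁t) − e^(−k₂t)).
e^(−k₁t) = e^(−1.72×2.37) = e^(−4.076) = 0.01697; e^(−k₂t) = e^(−0.1837) = 0.8322.
C_D = 1.72×0.652/(0.0775−1.72) × (0.01697−0.8322) = (-0.6828)×(-0.8152) = 0.5566 kmol/m³.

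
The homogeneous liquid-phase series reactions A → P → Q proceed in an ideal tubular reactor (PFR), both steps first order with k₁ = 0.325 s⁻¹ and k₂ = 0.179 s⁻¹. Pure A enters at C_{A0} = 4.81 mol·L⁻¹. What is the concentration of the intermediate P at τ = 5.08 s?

2.26 mol·L⁻¹

The intermediate concentration in a first-order A→B→C sequence is C_P = k₁C_{A0}(e^(−k₁τ) − e^(−k₂τ))/(k₂−k₁).
e^(−k₁τ) = e^(−0.325×5.08) = e^(−1.651) = 0.1919; e^(−k₂τ) = e^(−0.9093) = 0.4028.
C_P = 0.325×4.81/(0.179−0.325) × (0.1919−0.4028) = (-10.71)×(-0.2109) = 2.259 mol·L⁻¹.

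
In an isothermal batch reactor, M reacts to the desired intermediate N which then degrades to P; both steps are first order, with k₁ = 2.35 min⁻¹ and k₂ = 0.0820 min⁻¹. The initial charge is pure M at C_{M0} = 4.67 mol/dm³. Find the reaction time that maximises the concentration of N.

The intermediate peaks when r₁ = r₂, i.e. k₁e^(−k₁t) = k₂e^(−k₂t), giving t_opt = ln(k₂/k₁)/(k₂−k₁).
= ln(0.0820/2.35)/(0.0820−2.35) = ln(0.03489)/-2.268 = -3.355/-2.268 = 1.48 min.

1.48 min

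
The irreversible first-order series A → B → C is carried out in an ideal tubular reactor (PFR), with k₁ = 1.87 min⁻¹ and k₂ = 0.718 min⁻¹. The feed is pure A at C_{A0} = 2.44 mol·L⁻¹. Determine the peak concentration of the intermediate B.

Evaluating C_B at τ_opt = ln(k₂/k₁)/(k₂−k₁) gives C_{B,max}/C_{A0} = (k₁/k₂)^[k₂/(k₂−k₁)].
= (1.87/0.718)^(0.718/(0.718−1.87)) = (2.604)^(-0.6233) = 0.5507.
C_{B,max} = 0.5507×2.44 = 1.34 mol·L⁻¹.

1.34 mol·L⁻¹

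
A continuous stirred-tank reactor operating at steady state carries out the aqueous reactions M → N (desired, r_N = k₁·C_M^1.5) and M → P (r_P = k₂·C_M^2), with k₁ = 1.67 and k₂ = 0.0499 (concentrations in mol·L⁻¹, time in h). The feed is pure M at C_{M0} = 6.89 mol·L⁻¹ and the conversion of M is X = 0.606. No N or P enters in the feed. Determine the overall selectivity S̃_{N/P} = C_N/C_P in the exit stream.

Exit C_M = C_{M0}(1−X) = 6.89×0.394 = 2.715 mol·L⁻¹.
Rates in a CSTR are evaluated at the outlet concentration: r_N = 1.67×2.715^1.5 = 7.469, r_P = 0.0499×2.715^2 = 0.3677.
Overall selectivity = C_N/C_P = r_Nτ/(r_Pτ) = r_N/r_P = 20.3.

20.3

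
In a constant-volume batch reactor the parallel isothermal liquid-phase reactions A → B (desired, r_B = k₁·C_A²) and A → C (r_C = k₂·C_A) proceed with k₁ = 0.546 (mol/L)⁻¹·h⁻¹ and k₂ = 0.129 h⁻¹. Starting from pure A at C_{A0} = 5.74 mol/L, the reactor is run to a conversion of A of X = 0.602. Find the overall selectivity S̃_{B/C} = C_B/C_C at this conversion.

C_A = C_{A0}(1−X) = 2.285 mol/L.
Along a PFR/batch, dC_C/dC_A = −r_C/(r_B+r_C) = −k₂/(k₂+k₁·C_A).
Integrating from C_{A0} to C_A: C_C = (0.129/0.546)·ln[(0.129+0.546·5.74)/(0.129+0.546·2.28)] = 0.2363·ln(3.263/1.376) = 0.2039 mol/L.
Then C_B = (C_{A0}−C_A) − C_C = 3.455 − 0.2039 = 3.252 mol/L.
S̃_{B/C} = C_B/C_C = 3.252/0.2039 = 15.9.

15.9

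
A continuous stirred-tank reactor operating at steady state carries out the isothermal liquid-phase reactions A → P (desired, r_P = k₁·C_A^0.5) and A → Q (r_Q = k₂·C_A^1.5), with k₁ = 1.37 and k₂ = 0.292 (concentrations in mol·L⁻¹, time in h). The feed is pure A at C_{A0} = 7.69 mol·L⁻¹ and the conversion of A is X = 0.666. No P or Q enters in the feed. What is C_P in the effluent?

3.31 mol·L⁻¹

Exit C_A = C_{A0}(1−X) = 7.69×0.334 = 2.568 mol·L⁻¹.
A CSTR operates uniformly at the exit composition, giving r_P = 2.196 and r_Q = 1.202 (each k·C_A^n at C_A = 2.568).
Fraction of consumed A going to P: r_P/(r_P+r_Q) = 0.6462.
C_P = 0.6462·C_{A0}·X = 0.6462×7.69×0.666 = 3.31 mol·L⁻¹.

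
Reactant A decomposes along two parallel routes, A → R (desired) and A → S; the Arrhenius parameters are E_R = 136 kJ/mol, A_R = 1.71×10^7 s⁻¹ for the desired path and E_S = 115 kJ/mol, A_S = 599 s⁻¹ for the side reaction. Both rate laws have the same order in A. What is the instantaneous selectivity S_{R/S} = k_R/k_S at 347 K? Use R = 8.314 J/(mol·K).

19.7

Since both paths have the same order in A, the concentration cancels and S_{R/S} = k_R/k_S = (A_R/A_S)·exp[(E_S−E_R)/(RT)].
(E_S−E_R)/(RT) = (115−136)×10³/(8.314×347) = -21000/2885 = -7.279.
k_R/k_S = (1.71×10^7/599)·exp(-7.279) = 28548 × 6.898×10^-4 = 19.7.
Since E_R > E_S, raising the temperature improves selectivity toward R.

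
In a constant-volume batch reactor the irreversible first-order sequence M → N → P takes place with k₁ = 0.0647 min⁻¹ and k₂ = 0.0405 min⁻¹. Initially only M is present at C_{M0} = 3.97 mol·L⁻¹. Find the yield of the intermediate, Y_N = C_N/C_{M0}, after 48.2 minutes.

The intermediate concentration in a first-order A→B→C sequence is C_N = k₁C_{M0}(e^(−k₁t) − e^(−k₂t))/(k₂−k₁).
e^(−k₁t) = e^(−0.0647×48.2) = e^(−3.119) = 0.04422; e^(−k₂t) = e^(−1.952) = 0.1420.
C_N = 0.0647×3.97/(0.0405−0.0647) × (0.04422−0.1420) = (-10.61)×(-0.09775) = 1.038 mol·L⁻¹.
Y_N = C_N/C_{M0} = 1.038/3.97 = 0.261.

0.261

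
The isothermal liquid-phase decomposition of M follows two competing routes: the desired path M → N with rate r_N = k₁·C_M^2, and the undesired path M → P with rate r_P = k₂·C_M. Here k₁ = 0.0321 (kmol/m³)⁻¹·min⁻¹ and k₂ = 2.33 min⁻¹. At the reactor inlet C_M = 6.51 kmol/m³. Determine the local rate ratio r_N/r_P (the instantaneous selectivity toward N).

S_{N/P} = r_N/r_P = (k₁·C_M^2)/(k₂·C_M) = (k₁/k₂)·C_M.
= (0.0321×6.510^2) / (2.33×6.510) = 1.360/15.17 = 0.0897.
Since the desired path is higher order in M, keeping C_M high (PFR or concentrated feed) favours N.

0.0897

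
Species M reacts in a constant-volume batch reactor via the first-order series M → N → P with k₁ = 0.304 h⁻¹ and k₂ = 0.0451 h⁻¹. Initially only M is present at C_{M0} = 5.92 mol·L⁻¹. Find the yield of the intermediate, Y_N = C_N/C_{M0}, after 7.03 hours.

0.717

The intermediate concentration in a first-order A→B→C sequence is C_N = k₁C_{M0}(e^(−k₁t) − e^(−k₂t))/(k₂−k₁).
e^(−k₁t) = e^(−0.304×7.03) = e^(−2.137) = 0.1180; e^(−k₂t) = e^(−0.3171) = 0.7283.
C_N = 0.304×5.92/(0.0451−0.304) × (0.1180−0.7283) = (-6.951)×(-0.6103) = 4.242 mol·L⁻¹.
Y_N = C_N/C_{M0} = 4.242/5.92 = 0.717.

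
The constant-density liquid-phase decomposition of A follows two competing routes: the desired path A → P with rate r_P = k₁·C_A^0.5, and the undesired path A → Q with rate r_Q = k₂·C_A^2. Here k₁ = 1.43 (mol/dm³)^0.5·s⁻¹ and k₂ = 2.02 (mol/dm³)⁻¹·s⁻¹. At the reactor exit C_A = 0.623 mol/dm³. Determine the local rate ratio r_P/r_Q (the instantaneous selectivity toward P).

S_{P/Q} = r_P/r_Q = (k₁·C_A^0.5)/(k₂·C_A^2) = (k₁/k₂)·C_A^-1.5.
= (1.43×0.6230^0.5) / (2.02×0.6230^2) = 1.129/0.7840 = 1.44.
The undesired path is higher order in A, so low C_A (CSTR or dilute feed) favours P.

1.44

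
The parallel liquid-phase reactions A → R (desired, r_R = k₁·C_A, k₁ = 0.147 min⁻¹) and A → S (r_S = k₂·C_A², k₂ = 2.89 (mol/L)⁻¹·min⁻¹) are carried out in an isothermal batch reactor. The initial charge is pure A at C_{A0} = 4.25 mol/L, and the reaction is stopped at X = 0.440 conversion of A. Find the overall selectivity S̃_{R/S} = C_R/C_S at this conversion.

C_A = C_{A0}(1−X) = 2.380 mol/L.
Along a PFR/batch, dC_R/dC_A = −r_R/(r_R+r_S) = −k₁/(k₁+k₂·C_A).
Integrating from C_{A0} to C_A: C_R = (0.147/2.89)·ln[(0.147+2.89·4.25)/(0.147+2.89·2.38)] = 0.05087·ln(12.43/7.025) = 0.02902 mol/L.
C_S = (C_{A0}−C_A)−C_R = 1.841 mol/L; S̃_{R/S} = 0.02902/1.841 = 0.0158.

0.0158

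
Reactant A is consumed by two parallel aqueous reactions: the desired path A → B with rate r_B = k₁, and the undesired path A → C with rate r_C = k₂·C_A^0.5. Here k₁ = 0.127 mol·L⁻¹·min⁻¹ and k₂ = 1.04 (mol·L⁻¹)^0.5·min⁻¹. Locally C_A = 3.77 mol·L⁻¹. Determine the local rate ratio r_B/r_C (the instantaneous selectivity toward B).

0.0629

S_{B/C} = r_B/r_C = (k₁)/(k₂·C_A^0.5) = (k₁/k₂)·C_A^-0.5.
= (0.127) / (1.04×3.770^0.5) = 0.1270/2.019 = 0.0629.
The undesired path is higher order in A, so low C_A (CSTR or dilute feed) favours B.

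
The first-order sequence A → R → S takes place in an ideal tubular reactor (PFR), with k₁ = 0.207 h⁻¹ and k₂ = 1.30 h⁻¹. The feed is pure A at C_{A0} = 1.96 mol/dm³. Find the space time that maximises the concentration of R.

The intermediate peaks when r₁ = r₂, i.e. k₁e^(−k₁τ) = k₂e^(−k₂τ), giving τ_opt = ln(k₂/k₁)/(k₂−k₁).
= ln(1.30/0.207)/(1.30−0.207) = ln(6.280)/1.093 = 1.837/1.093 = 1.68 h.

1.68 h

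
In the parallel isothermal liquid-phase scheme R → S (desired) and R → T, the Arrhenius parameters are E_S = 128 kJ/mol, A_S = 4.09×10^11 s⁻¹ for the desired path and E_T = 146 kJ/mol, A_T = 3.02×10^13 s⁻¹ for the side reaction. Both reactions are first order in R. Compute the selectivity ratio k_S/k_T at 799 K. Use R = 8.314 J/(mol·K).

0.203

With equal orders, S_{S/T} = k_S/k_T = (A_S/A_T)·exp[(E_T−E_S)/(RT)].
(E_T−E_S)/(RT) = (146−128)×10³/(8.314×799) = 18000/6643 = 2.710.
k_S/k_T = (4.09×10^11/3.02×10^13)·exp(2.710) = 0.01354 × 15.02 = 0.203.
Since E_S < E_T, lowering the temperature improves selectivity toward S.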